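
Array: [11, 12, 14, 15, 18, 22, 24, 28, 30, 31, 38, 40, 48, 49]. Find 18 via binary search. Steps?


Search for 18:
[0,13] mid=6 arr[6]=24
[0,5] mid=2 arr[2]=14
[3,5] mid=4 arr[4]=18
Total: 3 comparisons


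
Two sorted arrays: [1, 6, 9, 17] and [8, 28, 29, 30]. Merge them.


Compare heads, take smaller each step.
Merged: [1, 6, 8, 9, 17, 28, 29, 30]


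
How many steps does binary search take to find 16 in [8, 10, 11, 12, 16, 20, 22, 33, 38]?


Search for 16:
[0,8] mid=4 arr[4]=16
Total: 1 comparisons


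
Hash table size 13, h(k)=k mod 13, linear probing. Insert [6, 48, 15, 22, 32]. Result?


Insertions: 6->slot 6; 48->slot 9; 15->slot 2; 22->slot 10; 32->slot 7
Table: [None, None, 15, None, None, None, 6, 32, None, 48, 22, None, None]


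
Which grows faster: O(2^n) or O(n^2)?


quadratic grows slower than exponential
O(n^2) is asymptotically smaller; O(2^n) grows faster


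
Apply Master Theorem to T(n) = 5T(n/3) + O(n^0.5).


a=5, b=3, c=0.5. log_3(5)=1.465 > c=0.5. Case 1: O(n^log_b(a)) = O(n^1.465)
Complexity: O(n^1.465)


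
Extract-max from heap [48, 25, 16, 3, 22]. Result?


Max = 48
Replace root with last, heapify down
Resulting heap: [25, 22, 16, 3]


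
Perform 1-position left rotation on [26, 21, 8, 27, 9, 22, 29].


Left rotate by 1: [21, 8, 27, 9, 22, 29, 26]


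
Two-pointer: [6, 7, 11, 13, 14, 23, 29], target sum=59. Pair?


Two pointers: lo=0, hi=6
No pair sums to 59


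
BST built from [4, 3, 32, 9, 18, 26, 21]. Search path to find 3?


BST root = 4
Search for 3: compare at each node
Path: [4, 3]


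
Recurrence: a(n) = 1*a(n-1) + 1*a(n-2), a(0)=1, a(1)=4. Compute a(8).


Build bottom-up:
...a(6)=37, a(7)=60, a(8)=1*60+1*37=97


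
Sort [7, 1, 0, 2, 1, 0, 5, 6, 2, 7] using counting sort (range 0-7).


Count array: [2, 2, 2, 0, 0, 1, 1, 2]
Reconstruct: [0, 0, 1, 1, 2, 2, 5, 6, 7, 7]


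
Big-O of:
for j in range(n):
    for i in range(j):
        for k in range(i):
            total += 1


Per nesting level: O(n) * O(n) [triangular over j] * O(n) [triangular over i] = O(n^3)
Complexity: O(n^3)


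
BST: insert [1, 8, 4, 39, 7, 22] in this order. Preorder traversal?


Root = 1; build tree by BST insertion.
Preorder traversal: [1, 8, 4, 7, 39, 22]


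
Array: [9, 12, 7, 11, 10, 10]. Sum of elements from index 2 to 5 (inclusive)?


Prefix sums: [0, 9, 21, 28, 39, 49, 59]
Sum[2..5] = prefix[6] - prefix[2] = 59 - 21 = 38


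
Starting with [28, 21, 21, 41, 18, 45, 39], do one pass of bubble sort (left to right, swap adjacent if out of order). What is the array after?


After one pass: [21, 21, 28, 18, 41, 39, 45]


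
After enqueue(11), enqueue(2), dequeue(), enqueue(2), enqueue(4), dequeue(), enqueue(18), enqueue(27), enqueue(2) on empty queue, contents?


enqueue(11) -> [11]
enqueue(2) -> [11, 2]
dequeue() returns 11 -> [2]
enqueue(2) -> [2, 2]
enqueue(4) -> [2, 2, 4]
dequeue() returns 2 -> [2, 4]
enqueue(18) -> [2, 4, 18]
enqueue(27) -> [2, 4, 18, 27]
enqueue(2) -> [2, 4, 18, 27, 2]
Final queue (front to back): [2, 4, 18, 27, 2]


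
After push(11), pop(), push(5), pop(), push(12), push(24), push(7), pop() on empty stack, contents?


push(11) -> [11]
pop() returns 11 -> []
push(5) -> [5]
pop() returns 5 -> []
push(12) -> [12]
push(24) -> [12, 24]
push(7) -> [12, 24, 7]
pop() returns 7 -> [12, 24]
Final stack (bottom to top): [12, 24]


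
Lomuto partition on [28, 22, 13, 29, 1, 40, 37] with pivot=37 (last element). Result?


Elements <= 37 go left of pivot.
Result: [28, 22, 13, 29, 1, 37, 40], pivot at index 5


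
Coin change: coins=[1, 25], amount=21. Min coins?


dp[0]=0; dp[i]=1+min(dp[i-c] for c in coins)
...dp[16]=16, dp[17]=17, dp[18]=18, dp[19]=19, dp[20]=20, dp[21]=21
Minimum coins for 21 = 21


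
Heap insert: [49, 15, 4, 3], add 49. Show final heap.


Append 49: [49, 15, 4, 3, 49]
Bubble up: swap idx 4(49) with idx 1(15)
Result: [49, 49, 4, 3, 15]


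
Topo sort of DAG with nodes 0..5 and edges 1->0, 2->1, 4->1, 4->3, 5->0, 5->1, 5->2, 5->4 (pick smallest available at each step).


Kahn's algorithm, process smallest node first
Order: [5, 2, 4, 1, 0, 3]


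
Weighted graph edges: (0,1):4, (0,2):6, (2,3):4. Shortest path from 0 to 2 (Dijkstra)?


Dijkstra from 0:
Distances: {0: 0, 1: 4, 2: 6, 3: 10}
Shortest distance to 2 = 6, path = [0, 2]


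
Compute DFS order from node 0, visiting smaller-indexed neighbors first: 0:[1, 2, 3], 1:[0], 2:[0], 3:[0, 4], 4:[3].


DFS stack-based: start with [0]
Visit order: [0, 1, 2, 3, 4]


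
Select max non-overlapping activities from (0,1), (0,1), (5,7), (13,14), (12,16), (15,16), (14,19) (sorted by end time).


Greedy: pick earliest-ending, then skip overlaps.
Selected (4 activities): [(0, 1), (5, 7), (13, 14), (15, 16)]


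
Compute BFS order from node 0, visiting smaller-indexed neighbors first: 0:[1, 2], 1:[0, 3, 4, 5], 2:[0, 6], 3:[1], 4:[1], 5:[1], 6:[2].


BFS queue: start with [0]
Visit order: [0, 1, 2, 3, 4, 5, 6]


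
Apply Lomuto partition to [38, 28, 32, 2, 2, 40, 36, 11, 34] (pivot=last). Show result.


Elements <= 34 go left of pivot.
Result: [28, 32, 2, 2, 11, 34, 36, 38, 40], pivot at index 5


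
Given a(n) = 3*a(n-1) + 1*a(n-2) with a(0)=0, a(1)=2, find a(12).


Build bottom-up:
...a(10)=85674, a(11)=282962, a(12)=3*282962+1*85674=934560


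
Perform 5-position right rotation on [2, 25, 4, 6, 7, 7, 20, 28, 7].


Right rotate by 5: [7, 7, 20, 28, 7, 2, 25, 4, 6]


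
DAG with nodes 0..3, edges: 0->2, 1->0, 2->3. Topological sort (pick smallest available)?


Kahn's algorithm, process smallest node first
Order: [1, 0, 2, 3]


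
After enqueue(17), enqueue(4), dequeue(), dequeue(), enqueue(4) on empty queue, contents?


enqueue(17) -> [17]
enqueue(4) -> [17, 4]
dequeue() returns 17 -> [4]
dequeue() returns 4 -> []
enqueue(4) -> [4]
Final queue (front to back): [4]


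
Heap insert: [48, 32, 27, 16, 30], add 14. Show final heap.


Append 14: [48, 32, 27, 16, 30, 14]
Bubble up: no swaps needed
Result: [48, 32, 27, 16, 30, 14]


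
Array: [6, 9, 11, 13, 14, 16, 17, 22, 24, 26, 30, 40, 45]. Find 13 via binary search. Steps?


Search for 13:
[0,12] mid=6 arr[6]=17
[0,5] mid=2 arr[2]=11
[3,5] mid=4 arr[4]=14
[3,3] mid=3 arr[3]=13
Total: 4 comparisons


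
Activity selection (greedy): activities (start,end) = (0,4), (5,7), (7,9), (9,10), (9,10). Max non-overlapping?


Greedy: pick earliest-ending, then skip overlaps.
Selected (4 activities): [(0, 4), (5, 7), (7, 9), (9, 10)]


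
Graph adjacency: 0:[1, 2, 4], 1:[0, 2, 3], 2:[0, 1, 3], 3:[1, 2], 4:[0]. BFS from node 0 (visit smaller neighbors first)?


BFS queue: start with [0]
Visit order: [0, 1, 2, 4, 3]


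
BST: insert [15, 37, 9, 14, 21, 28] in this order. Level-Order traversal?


Root = 15; build tree by BST insertion.
Level-Order traversal: [15, 9, 37, 14, 21, 28]


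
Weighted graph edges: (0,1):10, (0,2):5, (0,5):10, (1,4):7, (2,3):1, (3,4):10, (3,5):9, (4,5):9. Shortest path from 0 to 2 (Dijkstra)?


Dijkstra from 0:
Distances: {0: 0, 1: 10, 2: 5, 3: 6, 4: 16, 5: 10}
Shortest distance to 2 = 5, path = [0, 2]


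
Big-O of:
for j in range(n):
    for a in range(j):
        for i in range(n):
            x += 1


Per nesting level: O(n) * O(n) [triangular over j] * O(n) = O(n^3)
Complexity: O(n^3)


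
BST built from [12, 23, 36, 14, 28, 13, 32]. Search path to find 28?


BST root = 12
Search for 28: compare at each node
Path: [12, 23, 36, 28]


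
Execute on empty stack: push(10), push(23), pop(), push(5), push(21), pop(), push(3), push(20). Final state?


push(10) -> [10]
push(23) -> [10, 23]
pop() returns 23 -> [10]
push(5) -> [10, 5]
push(21) -> [10, 5, 21]
pop() returns 21 -> [10, 5]
push(3) -> [10, 5, 3]
push(20) -> [10, 5, 3, 20]
Final stack (bottom to top): [10, 5, 3, 20]


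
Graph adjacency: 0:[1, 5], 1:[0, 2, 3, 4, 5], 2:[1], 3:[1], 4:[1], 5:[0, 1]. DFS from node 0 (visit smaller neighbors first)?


DFS stack-based: start with [0]
Visit order: [0, 1, 2, 3, 4, 5]


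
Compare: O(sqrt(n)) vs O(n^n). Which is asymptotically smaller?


sublinear grows slower than n^n
O(sqrt(n)) is asymptotically smaller; O(n^n) grows faster


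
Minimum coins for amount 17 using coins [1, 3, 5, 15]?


dp[0]=0; dp[i]=1+min(dp[i-c] for c in coins)
...dp[12]=4, dp[13]=3, dp[14]=4, dp[15]=1, dp[16]=2, dp[17]=3
Minimum coins for 17 = 3


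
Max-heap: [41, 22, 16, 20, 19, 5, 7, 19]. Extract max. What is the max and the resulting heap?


Max = 41
Replace root with last, heapify down
Resulting heap: [22, 20, 16, 19, 19, 5, 7]


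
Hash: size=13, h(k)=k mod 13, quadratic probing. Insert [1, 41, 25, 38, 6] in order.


Insertions: 1->slot 1; 41->slot 2; 25->slot 12; 38->slot 0; 6->slot 6
Table: [38, 1, 41, None, None, None, 6, None, None, None, None, None, 25]


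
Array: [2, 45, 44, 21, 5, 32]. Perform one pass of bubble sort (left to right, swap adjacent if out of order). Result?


After one pass: [2, 44, 21, 5, 32, 45]


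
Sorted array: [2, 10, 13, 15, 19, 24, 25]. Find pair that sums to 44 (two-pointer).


Two pointers: lo=0, hi=6
Found pair: (19, 25) summing to 44


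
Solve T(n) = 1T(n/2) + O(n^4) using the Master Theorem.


a=1, b=2, c=4. log_2(1)=0 < c=4. Case 3: O(n^c) = O(n^4)
Complexity: O(n^4)


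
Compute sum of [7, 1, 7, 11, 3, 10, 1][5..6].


Prefix sums: [0, 7, 8, 15, 26, 29, 39, 40]
Sum[5..6] = prefix[7] - prefix[5] = 40 - 29 = 11


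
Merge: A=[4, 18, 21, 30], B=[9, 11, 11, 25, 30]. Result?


Compare heads, take smaller each step.
Merged: [4, 9, 11, 11, 18, 21, 25, 30, 30]


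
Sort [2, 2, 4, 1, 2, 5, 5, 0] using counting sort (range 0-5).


Count array: [1, 1, 3, 0, 1, 2]
Reconstruct: [0, 1, 2, 2, 2, 4, 5, 5]


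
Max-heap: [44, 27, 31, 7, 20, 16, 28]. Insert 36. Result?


Append 36: [44, 27, 31, 7, 20, 16, 28, 36]
Bubble up: swap idx 7(36) with idx 3(7); swap idx 3(36) with idx 1(27)
Result: [44, 36, 31, 27, 20, 16, 28, 7]


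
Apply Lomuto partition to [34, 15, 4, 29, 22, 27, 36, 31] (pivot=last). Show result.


Elements <= 31 go left of pivot.
Result: [15, 4, 29, 22, 27, 31, 36, 34], pivot at index 5


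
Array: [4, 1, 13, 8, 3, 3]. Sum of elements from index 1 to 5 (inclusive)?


Prefix sums: [0, 4, 5, 18, 26, 29, 32]
Sum[1..5] = prefix[6] - prefix[1] = 32 - 4 = 28


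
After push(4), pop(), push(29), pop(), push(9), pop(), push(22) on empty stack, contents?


push(4) -> [4]
pop() returns 4 -> []
push(29) -> [29]
pop() returns 29 -> []
push(9) -> [9]
pop() returns 9 -> []
push(22) -> [22]
Final stack (bottom to top): [22]


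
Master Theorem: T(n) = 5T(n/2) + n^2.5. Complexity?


a=5, b=2, c=2.5. log_2(5)=2.322 < c=2.5. Case 3: O(n^c) = O(n^2.500)
Complexity: O(n^2.500)


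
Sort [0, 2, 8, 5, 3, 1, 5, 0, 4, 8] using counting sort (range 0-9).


Count array: [2, 1, 1, 1, 1, 2, 0, 0, 2, 0]
Reconstruct: [0, 0, 1, 2, 3, 4, 5, 5, 8, 8]


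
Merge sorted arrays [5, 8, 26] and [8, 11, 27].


Compare heads, take smaller each step.
Merged: [5, 8, 8, 11, 26, 27]


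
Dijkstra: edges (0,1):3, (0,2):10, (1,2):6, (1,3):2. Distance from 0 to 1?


Dijkstra from 0:
Distances: {0: 0, 1: 3, 2: 9, 3: 5}
Shortest distance to 1 = 3, path = [0, 1]


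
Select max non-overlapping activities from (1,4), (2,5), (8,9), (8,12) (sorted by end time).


Greedy: pick earliest-ending, then skip overlaps.
Selected (2 activities): [(1, 4), (8, 9)]


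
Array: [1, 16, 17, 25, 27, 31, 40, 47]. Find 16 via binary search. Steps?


Search for 16:
[0,7] mid=3 arr[3]=25
[0,2] mid=1 arr[1]=16
Total: 2 comparisons


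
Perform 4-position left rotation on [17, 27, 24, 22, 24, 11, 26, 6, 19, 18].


Left rotate by 4: [24, 11, 26, 6, 19, 18, 17, 27, 24, 22]


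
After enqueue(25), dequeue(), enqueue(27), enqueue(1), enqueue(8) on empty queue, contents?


enqueue(25) -> [25]
dequeue() returns 25 -> []
enqueue(27) -> [27]
enqueue(1) -> [27, 1]
enqueue(8) -> [27, 1, 8]
Final queue (front to back): [27, 1, 8]


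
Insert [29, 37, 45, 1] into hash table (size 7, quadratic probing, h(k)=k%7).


Insertions: 29->slot 1; 37->slot 2; 45->slot 3; 1->slot 5
Table: [None, 29, 37, 45, None, 1, None]


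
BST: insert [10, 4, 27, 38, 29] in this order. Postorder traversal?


Root = 10; build tree by BST insertion.
Postorder traversal: [4, 29, 38, 27, 10]


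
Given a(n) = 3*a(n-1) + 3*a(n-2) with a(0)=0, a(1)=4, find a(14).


Build bottom-up:
...a(12)=7698240, a(13)=29186244, a(14)=3*29186244+3*7698240=110653452


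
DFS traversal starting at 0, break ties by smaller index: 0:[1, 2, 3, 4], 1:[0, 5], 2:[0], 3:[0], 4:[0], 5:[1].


DFS stack-based: start with [0]
Visit order: [0, 1, 5, 2, 3, 4]


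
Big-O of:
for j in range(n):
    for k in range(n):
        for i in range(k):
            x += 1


Per nesting level: O(n) * O(n) * O(n) [triangular over k] = O(n^3)
Complexity: O(n^3)


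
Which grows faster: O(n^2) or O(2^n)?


quadratic grows slower than exponential
O(n^2) is asymptotically smaller; O(2^n) grows faster


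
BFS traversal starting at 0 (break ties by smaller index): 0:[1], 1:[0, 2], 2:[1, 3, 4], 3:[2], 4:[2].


BFS queue: start with [0]
Visit order: [0, 1, 2, 3, 4]


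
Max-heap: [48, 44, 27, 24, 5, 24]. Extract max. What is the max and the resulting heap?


Max = 48
Replace root with last, heapify down
Resulting heap: [44, 24, 27, 24, 5]


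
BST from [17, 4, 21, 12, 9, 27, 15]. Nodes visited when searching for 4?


BST root = 17
Search for 4: compare at each node
Path: [17, 4]


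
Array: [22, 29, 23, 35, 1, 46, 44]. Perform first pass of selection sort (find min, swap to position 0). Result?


After one pass: [1, 29, 23, 35, 22, 46, 44]


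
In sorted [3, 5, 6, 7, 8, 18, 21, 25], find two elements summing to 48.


Two pointers: lo=0, hi=7
No pair sums to 48


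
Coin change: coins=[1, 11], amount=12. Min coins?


dp[0]=0; dp[i]=1+min(dp[i-c] for c in coins)
...dp[7]=7, dp[8]=8, dp[9]=9, dp[10]=10, dp[11]=1, dp[12]=2
Minimum coins for 12 = 2


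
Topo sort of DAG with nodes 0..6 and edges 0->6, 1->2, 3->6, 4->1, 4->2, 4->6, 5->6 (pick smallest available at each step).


Kahn's algorithm, process smallest node first
Order: [0, 3, 4, 1, 2, 5, 6]


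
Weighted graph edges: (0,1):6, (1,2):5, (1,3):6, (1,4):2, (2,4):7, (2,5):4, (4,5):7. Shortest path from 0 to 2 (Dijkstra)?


Dijkstra from 0:
Distances: {0: 0, 1: 6, 2: 11, 3: 12, 4: 8, 5: 15}
Shortest distance to 2 = 11, path = [0, 1, 2]


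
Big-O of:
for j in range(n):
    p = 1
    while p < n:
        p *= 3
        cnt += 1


Per nesting level: O(n) * O(log n) = O(n log n)
Complexity: O(n log n)


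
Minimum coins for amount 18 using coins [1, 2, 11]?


dp[0]=0; dp[i]=1+min(dp[i-c] for c in coins)
...dp[13]=2, dp[14]=3, dp[15]=3, dp[16]=4, dp[17]=4, dp[18]=5
Minimum coins for 18 = 5


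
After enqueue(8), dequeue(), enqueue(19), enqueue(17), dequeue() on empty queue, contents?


enqueue(8) -> [8]
dequeue() returns 8 -> []
enqueue(19) -> [19]
enqueue(17) -> [19, 17]
dequeue() returns 19 -> [17]
Final queue (front to back): [17]


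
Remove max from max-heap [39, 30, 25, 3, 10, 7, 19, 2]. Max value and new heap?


Max = 39
Replace root with last, heapify down
Resulting heap: [30, 10, 25, 3, 2, 7, 19]


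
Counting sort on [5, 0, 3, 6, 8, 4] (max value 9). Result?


Count array: [1, 0, 0, 1, 1, 1, 1, 0, 1, 0]
Reconstruct: [0, 3, 4, 5, 6, 8]


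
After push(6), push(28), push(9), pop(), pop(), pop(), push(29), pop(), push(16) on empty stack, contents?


push(6) -> [6]
push(28) -> [6, 28]
push(9) -> [6, 28, 9]
pop() returns 9 -> [6, 28]
pop() returns 28 -> [6]
pop() returns 6 -> []
push(29) -> [29]
pop() returns 29 -> []
push(16) -> [16]
Final stack (bottom to top): [16]


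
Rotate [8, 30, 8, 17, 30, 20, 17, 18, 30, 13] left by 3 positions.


Left rotate by 3: [17, 30, 20, 17, 18, 30, 13, 8, 30, 8]


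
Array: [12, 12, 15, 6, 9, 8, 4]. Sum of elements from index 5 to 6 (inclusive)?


Prefix sums: [0, 12, 24, 39, 45, 54, 62, 66]
Sum[5..6] = prefix[7] - prefix[5] = 66 - 54 = 12


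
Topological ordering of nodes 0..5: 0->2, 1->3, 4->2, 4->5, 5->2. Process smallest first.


Kahn's algorithm, process smallest node first
Order: [0, 1, 3, 4, 5, 2]


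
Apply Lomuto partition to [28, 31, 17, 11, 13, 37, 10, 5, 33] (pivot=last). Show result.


Elements <= 33 go left of pivot.
Result: [28, 31, 17, 11, 13, 10, 5, 33, 37], pivot at index 7


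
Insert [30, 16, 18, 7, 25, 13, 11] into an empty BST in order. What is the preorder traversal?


Root = 30; build tree by BST insertion.
Preorder traversal: [30, 16, 7, 13, 11, 18, 25]


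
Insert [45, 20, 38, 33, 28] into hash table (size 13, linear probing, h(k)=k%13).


Insertions: 45->slot 6; 20->slot 7; 38->slot 12; 33->slot 8; 28->slot 2
Table: [None, None, 28, None, None, None, 45, 20, 33, None, None, None, 38]


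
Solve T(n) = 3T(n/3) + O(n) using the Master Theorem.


a=3, b=3, c=1. log_3(3)=1 = c=1. Case 2: O(n^c log n) = O(n log n)
Complexity: O(n log n)


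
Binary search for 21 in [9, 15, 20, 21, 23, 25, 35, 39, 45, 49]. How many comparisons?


Search for 21:
[0,9] mid=4 arr[4]=23
[0,3] mid=1 arr[1]=15
[2,3] mid=2 arr[2]=20
[3,3] mid=3 arr[3]=21
Total: 4 comparisons


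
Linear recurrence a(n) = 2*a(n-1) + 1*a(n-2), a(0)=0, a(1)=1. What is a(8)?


Build bottom-up:
...a(6)=70, a(7)=169, a(8)=2*169+1*70=408


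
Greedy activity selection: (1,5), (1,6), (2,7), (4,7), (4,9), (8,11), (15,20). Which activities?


Greedy: pick earliest-ending, then skip overlaps.
Selected (3 activities): [(1, 5), (8, 11), (15, 20)]


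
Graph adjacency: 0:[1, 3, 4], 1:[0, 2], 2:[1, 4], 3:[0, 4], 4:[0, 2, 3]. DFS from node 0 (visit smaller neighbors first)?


DFS stack-based: start with [0]
Visit order: [0, 1, 2, 4, 3]


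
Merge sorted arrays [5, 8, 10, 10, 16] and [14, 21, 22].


Compare heads, take smaller each step.
Merged: [5, 8, 10, 10, 14, 16, 21, 22]


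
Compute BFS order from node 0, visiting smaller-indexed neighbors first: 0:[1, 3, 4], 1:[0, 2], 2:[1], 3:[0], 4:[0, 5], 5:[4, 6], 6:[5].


BFS queue: start with [0]
Visit order: [0, 1, 3, 4, 2, 5, 6]


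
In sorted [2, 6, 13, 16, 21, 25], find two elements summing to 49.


Two pointers: lo=0, hi=5
No pair sums to 49


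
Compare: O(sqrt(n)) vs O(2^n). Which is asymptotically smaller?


sublinear grows slower than exponential
O(sqrt(n)) is asymptotically smaller; O(2^n) grows faster


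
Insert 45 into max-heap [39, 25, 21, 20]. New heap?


Append 45: [39, 25, 21, 20, 45]
Bubble up: swap idx 4(45) with idx 1(25); swap idx 1(45) with idx 0(39)
Result: [45, 39, 21, 20, 25]


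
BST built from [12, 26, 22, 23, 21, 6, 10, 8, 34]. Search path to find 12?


BST root = 12
Search for 12: compare at each node
Path: [12]


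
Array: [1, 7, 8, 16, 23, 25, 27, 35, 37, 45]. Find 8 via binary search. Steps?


Search for 8:
[0,9] mid=4 arr[4]=23
[0,3] mid=1 arr[1]=7
[2,3] mid=2 arr[2]=8
Total: 3 comparisons


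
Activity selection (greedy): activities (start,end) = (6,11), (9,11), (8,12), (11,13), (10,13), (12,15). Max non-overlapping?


Greedy: pick earliest-ending, then skip overlaps.
Selected (2 activities): [(6, 11), (11, 13)]


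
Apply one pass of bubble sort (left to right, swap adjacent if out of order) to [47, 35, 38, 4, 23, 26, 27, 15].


After one pass: [35, 38, 4, 23, 26, 27, 15, 47]


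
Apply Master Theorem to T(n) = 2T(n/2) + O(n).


a=2, b=2, c=1. log_2(2)=1 = c=1. Case 2: O(n^c log n) = O(n log n)
Complexity: O(n log n)


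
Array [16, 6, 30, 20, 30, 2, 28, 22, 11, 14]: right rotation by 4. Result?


Right rotate by 4: [28, 22, 11, 14, 16, 6, 30, 20, 30, 2]


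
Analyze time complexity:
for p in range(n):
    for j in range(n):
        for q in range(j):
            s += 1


Per nesting level: O(n) * O(n) * O(n) [triangular over j] = O(n^3)
Complexity: O(n^3)


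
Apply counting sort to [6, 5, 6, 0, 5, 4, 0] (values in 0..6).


Count array: [2, 0, 0, 0, 1, 2, 2]
Reconstruct: [0, 0, 4, 5, 5, 6, 6]


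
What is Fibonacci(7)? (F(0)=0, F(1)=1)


F(n)=F(n-1)+F(n-2)
...F(5)=5, F(6)=8, F(7)=13


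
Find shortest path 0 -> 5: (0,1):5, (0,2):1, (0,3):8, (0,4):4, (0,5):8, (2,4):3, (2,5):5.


Dijkstra from 0:
Distances: {0: 0, 1: 5, 2: 1, 3: 8, 4: 4, 5: 6}
Shortest distance to 5 = 6, path = [0, 2, 5]


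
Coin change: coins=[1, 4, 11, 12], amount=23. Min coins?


dp[0]=0; dp[i]=1+min(dp[i-c] for c in coins)
...dp[18]=4, dp[19]=3, dp[20]=3, dp[21]=4, dp[22]=2, dp[23]=2
Minimum coins for 23 = 2


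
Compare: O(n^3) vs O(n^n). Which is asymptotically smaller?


cubic grows slower than n^n
O(n^3) is asymptotically smaller; O(n^n) grows faster


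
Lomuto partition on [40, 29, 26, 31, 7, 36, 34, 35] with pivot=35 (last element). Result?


Elements <= 35 go left of pivot.
Result: [29, 26, 31, 7, 34, 35, 40, 36], pivot at index 5


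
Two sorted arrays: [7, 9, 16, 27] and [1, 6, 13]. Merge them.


Compare heads, take smaller each step.
Merged: [1, 6, 7, 9, 13, 16, 27]


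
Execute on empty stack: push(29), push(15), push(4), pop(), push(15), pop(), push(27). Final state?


push(29) -> [29]
push(15) -> [29, 15]
push(4) -> [29, 15, 4]
pop() returns 4 -> [29, 15]
push(15) -> [29, 15, 15]
pop() returns 15 -> [29, 15]
push(27) -> [29, 15, 27]
Final stack (bottom to top): [29, 15, 27]


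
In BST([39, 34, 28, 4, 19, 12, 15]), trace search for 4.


BST root = 39
Search for 4: compare at each node
Path: [39, 34, 28, 4]


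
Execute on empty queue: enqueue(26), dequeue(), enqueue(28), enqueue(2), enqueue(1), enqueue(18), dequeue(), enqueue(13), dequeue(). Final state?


enqueue(26) -> [26]
dequeue() returns 26 -> []
enqueue(28) -> [28]
enqueue(2) -> [28, 2]
enqueue(1) -> [28, 2, 1]
enqueue(18) -> [28, 2, 1, 18]
dequeue() returns 28 -> [2, 1, 18]
enqueue(13) -> [2, 1, 18, 13]
dequeue() returns 2 -> [1, 18, 13]
Final queue (front to back): [1, 18, 13]


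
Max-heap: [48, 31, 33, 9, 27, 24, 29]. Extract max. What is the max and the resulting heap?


Max = 48
Replace root with last, heapify down
Resulting heap: [33, 31, 29, 9, 27, 24]


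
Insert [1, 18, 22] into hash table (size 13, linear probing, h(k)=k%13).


Insertions: 1->slot 1; 18->slot 5; 22->slot 9
Table: [None, 1, None, None, None, 18, None, None, None, 22, None, None, None]


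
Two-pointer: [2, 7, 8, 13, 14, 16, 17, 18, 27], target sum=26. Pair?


Two pointers: lo=0, hi=8
Found pair: (8, 18) summing to 26


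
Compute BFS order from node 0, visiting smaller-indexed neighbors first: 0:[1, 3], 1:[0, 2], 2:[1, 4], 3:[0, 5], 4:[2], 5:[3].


BFS queue: start with [0]
Visit order: [0, 1, 3, 2, 5, 4]


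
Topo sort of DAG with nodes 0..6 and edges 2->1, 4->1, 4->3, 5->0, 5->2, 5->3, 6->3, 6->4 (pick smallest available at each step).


Kahn's algorithm, process smallest node first
Order: [5, 0, 2, 6, 4, 1, 3]


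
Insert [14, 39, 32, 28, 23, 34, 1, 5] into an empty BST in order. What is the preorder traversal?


Root = 14; build tree by BST insertion.
Preorder traversal: [14, 1, 5, 39, 32, 28, 23, 34]


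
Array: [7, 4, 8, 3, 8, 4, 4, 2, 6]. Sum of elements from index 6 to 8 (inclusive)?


Prefix sums: [0, 7, 11, 19, 22, 30, 34, 38, 40, 46]
Sum[6..8] = prefix[9] - prefix[6] = 46 - 34 = 12


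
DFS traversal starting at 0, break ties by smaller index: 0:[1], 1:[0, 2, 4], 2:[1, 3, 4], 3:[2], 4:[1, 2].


DFS stack-based: start with [0]
Visit order: [0, 1, 2, 3, 4]


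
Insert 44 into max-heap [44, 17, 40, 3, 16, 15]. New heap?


Append 44: [44, 17, 40, 3, 16, 15, 44]
Bubble up: swap idx 6(44) with idx 2(40)
Result: [44, 17, 44, 3, 16, 15, 40]


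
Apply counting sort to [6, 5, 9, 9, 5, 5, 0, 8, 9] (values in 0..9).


Count array: [1, 0, 0, 0, 0, 3, 1, 0, 1, 3]
Reconstruct: [0, 5, 5, 5, 6, 8, 9, 9, 9]


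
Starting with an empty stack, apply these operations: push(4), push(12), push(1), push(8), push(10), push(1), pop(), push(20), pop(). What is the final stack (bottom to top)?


push(4) -> [4]
push(12) -> [4, 12]
push(1) -> [4, 12, 1]
push(8) -> [4, 12, 1, 8]
push(10) -> [4, 12, 1, 8, 10]
push(1) -> [4, 12, 1, 8, 10, 1]
pop() returns 1 -> [4, 12, 1, 8, 10]
push(20) -> [4, 12, 1, 8, 10, 20]
pop() returns 20 -> [4, 12, 1, 8, 10]
Final stack (bottom to top): [4, 12, 1, 8, 10]


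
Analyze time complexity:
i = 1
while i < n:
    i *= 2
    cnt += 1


Per nesting level: O(log n) = O(log n)
Complexity: O(log n)


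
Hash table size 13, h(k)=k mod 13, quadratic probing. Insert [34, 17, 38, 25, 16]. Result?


Insertions: 34->slot 8; 17->slot 4; 38->slot 12; 25->slot 0; 16->slot 3
Table: [25, None, None, 16, 17, None, None, None, 34, None, None, None, 38]


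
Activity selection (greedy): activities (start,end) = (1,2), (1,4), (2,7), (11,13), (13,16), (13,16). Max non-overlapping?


Greedy: pick earliest-ending, then skip overlaps.
Selected (4 activities): [(1, 2), (2, 7), (11, 13), (13, 16)]


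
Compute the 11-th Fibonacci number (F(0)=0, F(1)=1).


F(n)=F(n-1)+F(n-2)
...F(9)=34, F(10)=55, F(11)=89


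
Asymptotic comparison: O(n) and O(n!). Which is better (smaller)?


linear grows slower than factorial
O(n) is asymptotically smaller; O(n!) grows faster


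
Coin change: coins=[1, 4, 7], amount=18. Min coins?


dp[0]=0; dp[i]=1+min(dp[i-c] for c in coins)
...dp[13]=4, dp[14]=2, dp[15]=3, dp[16]=4, dp[17]=5, dp[18]=3
Minimum coins for 18 = 3


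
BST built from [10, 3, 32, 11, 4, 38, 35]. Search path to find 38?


BST root = 10
Search for 38: compare at each node
Path: [10, 32, 38]


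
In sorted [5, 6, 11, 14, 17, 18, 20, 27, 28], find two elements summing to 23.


Two pointers: lo=0, hi=8
Found pair: (5, 18) summing to 23


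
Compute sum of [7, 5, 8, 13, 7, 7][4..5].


Prefix sums: [0, 7, 12, 20, 33, 40, 47]
Sum[4..5] = prefix[6] - prefix[4] = 47 - 33 = 14


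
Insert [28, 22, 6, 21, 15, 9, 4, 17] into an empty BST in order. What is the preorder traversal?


Root = 28; build tree by BST insertion.
Preorder traversal: [28, 22, 6, 4, 21, 15, 9, 17]


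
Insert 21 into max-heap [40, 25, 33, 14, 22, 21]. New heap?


Append 21: [40, 25, 33, 14, 22, 21, 21]
Bubble up: no swaps needed
Result: [40, 25, 33, 14, 22, 21, 21]


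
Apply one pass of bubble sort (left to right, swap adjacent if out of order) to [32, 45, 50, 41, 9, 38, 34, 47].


After one pass: [32, 45, 41, 9, 38, 34, 47, 50]


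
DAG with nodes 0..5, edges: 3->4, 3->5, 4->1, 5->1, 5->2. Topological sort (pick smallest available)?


Kahn's algorithm, process smallest node first
Order: [0, 3, 4, 5, 1, 2]


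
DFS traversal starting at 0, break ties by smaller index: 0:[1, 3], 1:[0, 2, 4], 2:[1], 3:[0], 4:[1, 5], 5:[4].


DFS stack-based: start with [0]
Visit order: [0, 1, 2, 4, 5, 3]


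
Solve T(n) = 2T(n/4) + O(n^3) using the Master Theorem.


a=2, b=4, c=3. log_4(2)=0.5 < c=3. Case 3: O(n^c) = O(n^3)
Complexity: O(n^3)


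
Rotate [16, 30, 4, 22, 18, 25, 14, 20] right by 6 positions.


Right rotate by 6: [4, 22, 18, 25, 14, 20, 16, 30]


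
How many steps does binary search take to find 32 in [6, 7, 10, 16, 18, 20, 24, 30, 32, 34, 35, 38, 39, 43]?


Search for 32:
[0,13] mid=6 arr[6]=24
[7,13] mid=10 arr[10]=35
[7,9] mid=8 arr[8]=32
Total: 3 comparisons


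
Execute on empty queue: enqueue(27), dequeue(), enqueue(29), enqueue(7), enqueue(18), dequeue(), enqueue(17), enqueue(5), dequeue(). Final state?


enqueue(27) -> [27]
dequeue() returns 27 -> []
enqueue(29) -> [29]
enqueue(7) -> [29, 7]
enqueue(18) -> [29, 7, 18]
dequeue() returns 29 -> [7, 18]
enqueue(17) -> [7, 18, 17]
enqueue(5) -> [7, 18, 17, 5]
dequeue() returns 7 -> [18, 17, 5]
Final queue (front to back): [18, 17, 5]


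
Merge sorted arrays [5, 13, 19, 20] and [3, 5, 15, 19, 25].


Compare heads, take smaller each step.
Merged: [3, 5, 5, 13, 15, 19, 19, 20, 25]


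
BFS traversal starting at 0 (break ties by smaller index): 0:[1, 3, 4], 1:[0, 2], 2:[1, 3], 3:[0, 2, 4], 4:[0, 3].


BFS queue: start with [0]
Visit order: [0, 1, 3, 4, 2]


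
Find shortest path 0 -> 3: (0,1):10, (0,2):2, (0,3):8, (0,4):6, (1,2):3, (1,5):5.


Dijkstra from 0:
Distances: {0: 0, 1: 5, 2: 2, 3: 8, 4: 6, 5: 10}
Shortest distance to 3 = 8, path = [0, 3]


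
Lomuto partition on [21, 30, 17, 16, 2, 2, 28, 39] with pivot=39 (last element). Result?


Elements <= 39 go left of pivot.
Result: [21, 30, 17, 16, 2, 2, 28, 39], pivot at index 7


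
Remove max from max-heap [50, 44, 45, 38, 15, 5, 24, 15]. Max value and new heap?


Max = 50
Replace root with last, heapify down
Resulting heap: [45, 44, 24, 38, 15, 5, 15]


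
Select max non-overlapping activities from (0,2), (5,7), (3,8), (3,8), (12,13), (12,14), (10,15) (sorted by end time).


Greedy: pick earliest-ending, then skip overlaps.
Selected (3 activities): [(0, 2), (5, 7), (12, 13)]


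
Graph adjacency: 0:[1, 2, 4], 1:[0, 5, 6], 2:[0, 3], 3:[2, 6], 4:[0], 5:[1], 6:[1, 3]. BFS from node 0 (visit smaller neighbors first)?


BFS queue: start with [0]
Visit order: [0, 1, 2, 4, 5, 6, 3]


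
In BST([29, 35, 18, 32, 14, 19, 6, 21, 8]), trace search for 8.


BST root = 29
Search for 8: compare at each node
Path: [29, 18, 14, 6, 8]


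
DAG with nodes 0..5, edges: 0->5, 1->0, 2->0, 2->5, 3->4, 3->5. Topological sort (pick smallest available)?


Kahn's algorithm, process smallest node first
Order: [1, 2, 0, 3, 4, 5]


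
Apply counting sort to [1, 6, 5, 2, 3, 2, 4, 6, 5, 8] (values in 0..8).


Count array: [0, 1, 2, 1, 1, 2, 2, 0, 1]
Reconstruct: [1, 2, 2, 3, 4, 5, 5, 6, 6, 8]


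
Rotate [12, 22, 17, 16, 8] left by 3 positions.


Left rotate by 3: [16, 8, 12, 22, 17]


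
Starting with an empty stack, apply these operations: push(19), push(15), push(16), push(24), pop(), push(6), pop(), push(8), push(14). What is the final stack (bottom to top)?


push(19) -> [19]
push(15) -> [19, 15]
push(16) -> [19, 15, 16]
push(24) -> [19, 15, 16, 24]
pop() returns 24 -> [19, 15, 16]
push(6) -> [19, 15, 16, 6]
pop() returns 6 -> [19, 15, 16]
push(8) -> [19, 15, 16, 8]
push(14) -> [19, 15, 16, 8, 14]
Final stack (bottom to top): [19, 15, 16, 8, 14]


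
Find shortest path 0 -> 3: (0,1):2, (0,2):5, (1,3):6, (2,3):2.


Dijkstra from 0:
Distances: {0: 0, 1: 2, 2: 5, 3: 7}
Shortest distance to 3 = 7, path = [0, 2, 3]


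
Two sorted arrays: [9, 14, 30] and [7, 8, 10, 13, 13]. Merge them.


Compare heads, take smaller each step.
Merged: [7, 8, 9, 10, 13, 13, 14, 30]


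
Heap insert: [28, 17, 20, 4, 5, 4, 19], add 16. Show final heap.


Append 16: [28, 17, 20, 4, 5, 4, 19, 16]
Bubble up: swap idx 7(16) with idx 3(4)
Result: [28, 17, 20, 16, 5, 4, 19, 4]


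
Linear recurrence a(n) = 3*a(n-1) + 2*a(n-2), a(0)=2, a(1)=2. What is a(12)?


Build bottom-up:
...a(10)=248746, a(11)=885922, a(12)=3*885922+2*248746=3155258


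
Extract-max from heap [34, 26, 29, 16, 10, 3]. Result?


Max = 34
Replace root with last, heapify down
Resulting heap: [29, 26, 3, 16, 10]


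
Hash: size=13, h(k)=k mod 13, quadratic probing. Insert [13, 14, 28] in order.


Insertions: 13->slot 0; 14->slot 1; 28->slot 2
Table: [13, 14, 28, None, None, None, None, None, None, None, None, None, None]


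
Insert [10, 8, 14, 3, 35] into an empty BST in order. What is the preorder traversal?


Root = 10; build tree by BST insertion.
Preorder traversal: [10, 8, 3, 14, 35]


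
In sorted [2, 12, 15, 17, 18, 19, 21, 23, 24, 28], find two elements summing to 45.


Two pointers: lo=0, hi=9
Found pair: (17, 28) summing to 45


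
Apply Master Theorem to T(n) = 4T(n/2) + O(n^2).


a=4, b=2, c=2. log_2(4)=2 = c=2. Case 2: O(n^c log n) = O(n^2 log n)
Complexity: O(n^2 log n)


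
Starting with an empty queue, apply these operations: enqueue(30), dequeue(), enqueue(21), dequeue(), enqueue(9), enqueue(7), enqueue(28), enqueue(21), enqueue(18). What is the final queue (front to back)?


enqueue(30) -> [30]
dequeue() returns 30 -> []
enqueue(21) -> [21]
dequeue() returns 21 -> []
enqueue(9) -> [9]
enqueue(7) -> [9, 7]
enqueue(28) -> [9, 7, 28]
enqueue(21) -> [9, 7, 28, 21]
enqueue(18) -> [9, 7, 28, 21, 18]
Final queue (front to back): [9, 7, 28, 21, 18]


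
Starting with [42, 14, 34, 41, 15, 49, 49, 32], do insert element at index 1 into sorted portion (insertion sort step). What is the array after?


After one pass: [14, 42, 34, 41, 15, 49, 49, 32]


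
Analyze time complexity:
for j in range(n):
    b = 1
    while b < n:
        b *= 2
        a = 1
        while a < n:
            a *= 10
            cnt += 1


Per nesting level: O(n) * O(log n) * O(log n) = O(n (log n)^2)
Complexity: O(n (log n)^2)


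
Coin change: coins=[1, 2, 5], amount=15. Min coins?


dp[0]=0; dp[i]=1+min(dp[i-c] for c in coins)
...dp[10]=2, dp[11]=3, dp[12]=3, dp[13]=4, dp[14]=4, dp[15]=3
Minimum coins for 15 = 3


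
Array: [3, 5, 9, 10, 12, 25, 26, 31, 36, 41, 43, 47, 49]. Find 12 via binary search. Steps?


Search for 12:
[0,12] mid=6 arr[6]=26
[0,5] mid=2 arr[2]=9
[3,5] mid=4 arr[4]=12
Total: 3 comparisons


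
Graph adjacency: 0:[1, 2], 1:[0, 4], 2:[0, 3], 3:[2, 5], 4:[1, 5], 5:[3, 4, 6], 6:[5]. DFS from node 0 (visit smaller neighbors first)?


DFS stack-based: start with [0]
Visit order: [0, 1, 4, 5, 3, 2, 6]


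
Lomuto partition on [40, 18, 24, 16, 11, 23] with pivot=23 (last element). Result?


Elements <= 23 go left of pivot.
Result: [18, 16, 11, 23, 24, 40], pivot at index 3


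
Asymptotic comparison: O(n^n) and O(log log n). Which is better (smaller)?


double-logarithmic grows slower than n^n
O(log log n) is asymptotically smaller; O(n^n) grows faster


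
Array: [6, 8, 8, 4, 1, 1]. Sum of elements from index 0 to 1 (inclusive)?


Prefix sums: [0, 6, 14, 22, 26, 27, 28]
Sum[0..1] = prefix[2] - prefix[0] = 14 - 0 = 14


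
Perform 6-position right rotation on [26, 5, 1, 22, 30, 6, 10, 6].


Right rotate by 6: [1, 22, 30, 6, 10, 6, 26, 5]


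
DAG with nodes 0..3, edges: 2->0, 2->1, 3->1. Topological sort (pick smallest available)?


Kahn's algorithm, process smallest node first
Order: [2, 0, 3, 1]


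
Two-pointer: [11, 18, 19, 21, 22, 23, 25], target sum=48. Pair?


Two pointers: lo=0, hi=6
Found pair: (23, 25) summing to 48


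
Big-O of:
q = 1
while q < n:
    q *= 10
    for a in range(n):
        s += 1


Per nesting level: O(log n) * O(n) = O(n log n)
Complexity: O(n log n)


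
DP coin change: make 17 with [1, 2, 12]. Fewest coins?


dp[0]=0; dp[i]=1+min(dp[i-c] for c in coins)
...dp[12]=1, dp[13]=2, dp[14]=2, dp[15]=3, dp[16]=3, dp[17]=4
Minimum coins for 17 = 4


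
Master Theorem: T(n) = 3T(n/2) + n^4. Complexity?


a=3, b=2, c=4. log_2(3)=1.585 < c=4. Case 3: O(n^c) = O(n^4)
Complexity: O(n^4)


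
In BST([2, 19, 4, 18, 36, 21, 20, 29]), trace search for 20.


BST root = 2
Search for 20: compare at each node
Path: [2, 19, 36, 21, 20]


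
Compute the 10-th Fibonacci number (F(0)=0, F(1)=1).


F(n)=F(n-1)+F(n-2)
...F(8)=21, F(9)=34, F(10)=55


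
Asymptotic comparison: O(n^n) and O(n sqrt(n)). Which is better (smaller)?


n^1.5 grows slower than n^n
O(n sqrt(n)) is asymptotically smaller; O(n^n) grows faster


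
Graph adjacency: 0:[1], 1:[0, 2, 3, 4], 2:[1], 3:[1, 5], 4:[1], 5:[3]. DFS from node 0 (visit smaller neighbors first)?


DFS stack-based: start with [0]
Visit order: [0, 1, 2, 3, 5, 4]


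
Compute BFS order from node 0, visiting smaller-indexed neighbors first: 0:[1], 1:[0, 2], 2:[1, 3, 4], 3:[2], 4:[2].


BFS queue: start with [0]
Visit order: [0, 1, 2, 3, 4]


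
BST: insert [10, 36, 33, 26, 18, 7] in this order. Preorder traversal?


Root = 10; build tree by BST insertion.
Preorder traversal: [10, 7, 36, 33, 26, 18]


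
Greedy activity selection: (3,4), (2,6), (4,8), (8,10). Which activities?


Greedy: pick earliest-ending, then skip overlaps.
Selected (3 activities): [(3, 4), (4, 8), (8, 10)]


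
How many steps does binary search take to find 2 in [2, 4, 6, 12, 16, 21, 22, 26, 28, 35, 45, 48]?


Search for 2:
[0,11] mid=5 arr[5]=21
[0,4] mid=2 arr[2]=6
[0,1] mid=0 arr[0]=2
Total: 3 comparisons


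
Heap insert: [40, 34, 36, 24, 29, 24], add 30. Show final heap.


Append 30: [40, 34, 36, 24, 29, 24, 30]
Bubble up: no swaps needed
Result: [40, 34, 36, 24, 29, 24, 30]


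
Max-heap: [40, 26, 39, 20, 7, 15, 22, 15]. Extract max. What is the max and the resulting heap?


Max = 40
Replace root with last, heapify down
Resulting heap: [39, 26, 22, 20, 7, 15, 15]


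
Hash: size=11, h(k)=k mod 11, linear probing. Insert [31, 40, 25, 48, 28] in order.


Insertions: 31->slot 9; 40->slot 7; 25->slot 3; 48->slot 4; 28->slot 6
Table: [None, None, None, 25, 48, None, 28, 40, None, 31, None]


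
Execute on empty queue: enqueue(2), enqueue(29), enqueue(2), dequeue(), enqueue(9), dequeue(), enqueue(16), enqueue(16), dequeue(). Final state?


enqueue(2) -> [2]
enqueue(29) -> [2, 29]
enqueue(2) -> [2, 29, 2]
dequeue() returns 2 -> [29, 2]
enqueue(9) -> [29, 2, 9]
dequeue() returns 29 -> [2, 9]
enqueue(16) -> [2, 9, 16]
enqueue(16) -> [2, 9, 16, 16]
dequeue() returns 2 -> [9, 16, 16]
Final queue (front to back): [9, 16, 16]


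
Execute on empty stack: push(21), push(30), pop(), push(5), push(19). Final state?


push(21) -> [21]
push(30) -> [21, 30]
pop() returns 30 -> [21]
push(5) -> [21, 5]
push(19) -> [21, 5, 19]
Final stack (bottom to top): [21, 5, 19]


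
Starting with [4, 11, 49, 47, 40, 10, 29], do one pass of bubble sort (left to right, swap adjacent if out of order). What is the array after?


After one pass: [4, 11, 47, 40, 10, 29, 49]


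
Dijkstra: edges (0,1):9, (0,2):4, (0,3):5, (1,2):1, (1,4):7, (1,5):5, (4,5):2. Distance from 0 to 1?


Dijkstra from 0:
Distances: {0: 0, 1: 5, 2: 4, 3: 5, 4: 12, 5: 10}
Shortest distance to 1 = 5, path = [0, 2, 1]


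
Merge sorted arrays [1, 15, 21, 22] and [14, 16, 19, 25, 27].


Compare heads, take smaller each step.
Merged: [1, 14, 15, 16, 19, 21, 22, 25, 27]


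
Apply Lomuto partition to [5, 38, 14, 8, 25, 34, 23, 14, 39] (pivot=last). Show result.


Elements <= 39 go left of pivot.
Result: [5, 38, 14, 8, 25, 34, 23, 14, 39], pivot at index 8


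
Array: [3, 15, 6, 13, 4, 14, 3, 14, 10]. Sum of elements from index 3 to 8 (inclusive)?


Prefix sums: [0, 3, 18, 24, 37, 41, 55, 58, 72, 82]
Sum[3..8] = prefix[9] - prefix[3] = 82 - 24 = 58


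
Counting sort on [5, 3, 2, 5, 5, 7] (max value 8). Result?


Count array: [0, 0, 1, 1, 0, 3, 0, 1, 0]
Reconstruct: [2, 3, 5, 5, 5, 7]


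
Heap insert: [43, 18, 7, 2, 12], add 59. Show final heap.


Append 59: [43, 18, 7, 2, 12, 59]
Bubble up: swap idx 5(59) with idx 2(7); swap idx 2(59) with idx 0(43)
Result: [59, 18, 43, 2, 12, 7]


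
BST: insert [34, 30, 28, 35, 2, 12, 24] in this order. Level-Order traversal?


Root = 34; build tree by BST insertion.
Level-Order traversal: [34, 30, 35, 28, 2, 12, 24]


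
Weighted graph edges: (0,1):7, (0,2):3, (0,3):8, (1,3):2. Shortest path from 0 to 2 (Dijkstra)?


Dijkstra from 0:
Distances: {0: 0, 1: 7, 2: 3, 3: 8}
Shortest distance to 2 = 3, path = [0, 2]


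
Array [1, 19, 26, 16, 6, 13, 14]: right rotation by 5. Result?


Right rotate by 5: [26, 16, 6, 13, 14, 1, 19]
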